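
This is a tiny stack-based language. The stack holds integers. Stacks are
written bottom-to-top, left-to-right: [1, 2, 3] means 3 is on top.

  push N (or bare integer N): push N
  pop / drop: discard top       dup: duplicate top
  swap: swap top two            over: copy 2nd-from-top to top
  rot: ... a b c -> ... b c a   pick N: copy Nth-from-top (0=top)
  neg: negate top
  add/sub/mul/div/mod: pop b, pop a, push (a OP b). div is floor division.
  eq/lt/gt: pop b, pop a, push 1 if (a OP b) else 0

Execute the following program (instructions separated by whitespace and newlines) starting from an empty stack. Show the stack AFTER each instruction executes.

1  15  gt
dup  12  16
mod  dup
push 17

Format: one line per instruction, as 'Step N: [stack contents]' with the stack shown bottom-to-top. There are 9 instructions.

Step 1: [1]
Step 2: [1, 15]
Step 3: [0]
Step 4: [0, 0]
Step 5: [0, 0, 12]
Step 6: [0, 0, 12, 16]
Step 7: [0, 0, 12]
Step 8: [0, 0, 12, 12]
Step 9: [0, 0, 12, 12, 17]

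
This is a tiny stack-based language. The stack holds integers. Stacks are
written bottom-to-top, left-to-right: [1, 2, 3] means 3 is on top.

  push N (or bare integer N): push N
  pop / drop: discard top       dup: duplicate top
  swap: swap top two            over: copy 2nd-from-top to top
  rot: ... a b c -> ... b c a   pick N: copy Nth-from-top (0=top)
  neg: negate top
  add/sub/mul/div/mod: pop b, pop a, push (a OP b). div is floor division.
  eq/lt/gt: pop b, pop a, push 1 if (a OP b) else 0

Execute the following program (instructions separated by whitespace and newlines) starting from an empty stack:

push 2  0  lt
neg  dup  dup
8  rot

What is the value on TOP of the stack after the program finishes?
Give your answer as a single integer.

After 'push 2': [2]
After 'push 0': [2, 0]
After 'lt': [0]
After 'neg': [0]
After 'dup': [0, 0]
After 'dup': [0, 0, 0]
After 'push 8': [0, 0, 0, 8]
After 'rot': [0, 0, 8, 0]

Answer: 0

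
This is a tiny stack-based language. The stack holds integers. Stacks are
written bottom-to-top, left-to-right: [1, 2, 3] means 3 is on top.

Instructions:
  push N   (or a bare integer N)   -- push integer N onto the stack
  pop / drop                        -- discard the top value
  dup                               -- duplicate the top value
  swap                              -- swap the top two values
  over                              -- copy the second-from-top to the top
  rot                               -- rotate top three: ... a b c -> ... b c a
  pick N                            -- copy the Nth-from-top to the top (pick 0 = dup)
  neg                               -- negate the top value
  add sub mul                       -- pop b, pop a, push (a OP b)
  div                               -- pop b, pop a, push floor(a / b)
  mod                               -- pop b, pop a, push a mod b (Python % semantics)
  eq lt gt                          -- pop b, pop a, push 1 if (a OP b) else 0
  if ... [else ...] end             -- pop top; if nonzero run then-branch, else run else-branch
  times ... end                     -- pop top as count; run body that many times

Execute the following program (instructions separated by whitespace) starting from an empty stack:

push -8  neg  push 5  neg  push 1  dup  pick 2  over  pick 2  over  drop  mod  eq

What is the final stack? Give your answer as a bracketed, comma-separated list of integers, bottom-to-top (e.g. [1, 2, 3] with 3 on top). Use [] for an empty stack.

Answer: [8, -5, 1, 1, 0]

Derivation:
After 'push -8': [-8]
After 'neg': [8]
After 'push 5': [8, 5]
After 'neg': [8, -5]
After 'push 1': [8, -5, 1]
After 'dup': [8, -5, 1, 1]
After 'pick 2': [8, -5, 1, 1, -5]
After 'over': [8, -5, 1, 1, -5, 1]
After 'pick 2': [8, -5, 1, 1, -5, 1, 1]
After 'over': [8, -5, 1, 1, -5, 1, 1, 1]
After 'drop': [8, -5, 1, 1, -5, 1, 1]
After 'mod': [8, -5, 1, 1, -5, 0]
After 'eq': [8, -5, 1, 1, 0]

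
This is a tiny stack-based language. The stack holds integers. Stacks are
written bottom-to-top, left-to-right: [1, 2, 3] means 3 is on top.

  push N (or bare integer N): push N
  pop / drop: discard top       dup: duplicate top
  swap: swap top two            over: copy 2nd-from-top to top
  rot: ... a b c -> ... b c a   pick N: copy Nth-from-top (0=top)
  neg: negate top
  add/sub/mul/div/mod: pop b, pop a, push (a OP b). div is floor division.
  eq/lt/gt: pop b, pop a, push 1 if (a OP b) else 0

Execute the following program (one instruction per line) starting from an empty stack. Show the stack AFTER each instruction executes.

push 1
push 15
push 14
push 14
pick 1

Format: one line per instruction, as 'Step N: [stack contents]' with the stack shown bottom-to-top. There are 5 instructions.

Step 1: [1]
Step 2: [1, 15]
Step 3: [1, 15, 14]
Step 4: [1, 15, 14, 14]
Step 5: [1, 15, 14, 14, 14]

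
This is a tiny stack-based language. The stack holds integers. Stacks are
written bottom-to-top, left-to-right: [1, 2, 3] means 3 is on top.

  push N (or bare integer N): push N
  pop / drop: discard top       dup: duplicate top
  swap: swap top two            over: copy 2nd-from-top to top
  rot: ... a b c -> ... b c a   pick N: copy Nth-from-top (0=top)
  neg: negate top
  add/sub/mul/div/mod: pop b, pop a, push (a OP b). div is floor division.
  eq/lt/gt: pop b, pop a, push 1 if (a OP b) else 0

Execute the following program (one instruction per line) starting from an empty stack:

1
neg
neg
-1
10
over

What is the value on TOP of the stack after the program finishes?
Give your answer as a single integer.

After 'push 1': [1]
After 'neg': [-1]
After 'neg': [1]
After 'push -1': [1, -1]
After 'push 10': [1, -1, 10]
After 'over': [1, -1, 10, -1]

Answer: -1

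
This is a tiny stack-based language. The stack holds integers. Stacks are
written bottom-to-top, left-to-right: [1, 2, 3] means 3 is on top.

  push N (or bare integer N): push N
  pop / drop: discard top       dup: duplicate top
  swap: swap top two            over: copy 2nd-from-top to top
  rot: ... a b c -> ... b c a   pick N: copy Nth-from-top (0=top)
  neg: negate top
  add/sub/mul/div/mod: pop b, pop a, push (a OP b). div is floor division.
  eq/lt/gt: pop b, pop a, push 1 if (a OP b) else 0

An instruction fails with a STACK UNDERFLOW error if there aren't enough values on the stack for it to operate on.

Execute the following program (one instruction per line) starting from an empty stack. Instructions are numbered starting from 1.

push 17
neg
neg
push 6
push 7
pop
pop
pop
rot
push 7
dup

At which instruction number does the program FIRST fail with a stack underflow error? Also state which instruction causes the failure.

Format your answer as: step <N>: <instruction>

Step 1 ('push 17'): stack = [17], depth = 1
Step 2 ('neg'): stack = [-17], depth = 1
Step 3 ('neg'): stack = [17], depth = 1
Step 4 ('push 6'): stack = [17, 6], depth = 2
Step 5 ('push 7'): stack = [17, 6, 7], depth = 3
Step 6 ('pop'): stack = [17, 6], depth = 2
Step 7 ('pop'): stack = [17], depth = 1
Step 8 ('pop'): stack = [], depth = 0
Step 9 ('rot'): needs 3 value(s) but depth is 0 — STACK UNDERFLOW

Answer: step 9: rot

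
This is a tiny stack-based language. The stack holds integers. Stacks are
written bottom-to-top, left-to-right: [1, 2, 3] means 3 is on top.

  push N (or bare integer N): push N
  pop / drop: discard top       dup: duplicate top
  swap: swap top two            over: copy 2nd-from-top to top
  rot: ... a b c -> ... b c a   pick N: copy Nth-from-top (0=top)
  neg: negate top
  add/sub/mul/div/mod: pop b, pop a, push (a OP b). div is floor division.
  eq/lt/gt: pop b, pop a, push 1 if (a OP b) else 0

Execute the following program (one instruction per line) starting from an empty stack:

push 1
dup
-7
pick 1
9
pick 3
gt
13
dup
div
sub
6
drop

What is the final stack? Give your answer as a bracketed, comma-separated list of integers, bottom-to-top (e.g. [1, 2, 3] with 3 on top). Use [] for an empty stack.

After 'push 1': [1]
After 'dup': [1, 1]
After 'push -7': [1, 1, -7]
After 'pick 1': [1, 1, -7, 1]
After 'push 9': [1, 1, -7, 1, 9]
After 'pick 3': [1, 1, -7, 1, 9, 1]
After 'gt': [1, 1, -7, 1, 1]
After 'push 13': [1, 1, -7, 1, 1, 13]
After 'dup': [1, 1, -7, 1, 1, 13, 13]
After 'div': [1, 1, -7, 1, 1, 1]
After 'sub': [1, 1, -7, 1, 0]
After 'push 6': [1, 1, -7, 1, 0, 6]
After 'drop': [1, 1, -7, 1, 0]

Answer: [1, 1, -7, 1, 0]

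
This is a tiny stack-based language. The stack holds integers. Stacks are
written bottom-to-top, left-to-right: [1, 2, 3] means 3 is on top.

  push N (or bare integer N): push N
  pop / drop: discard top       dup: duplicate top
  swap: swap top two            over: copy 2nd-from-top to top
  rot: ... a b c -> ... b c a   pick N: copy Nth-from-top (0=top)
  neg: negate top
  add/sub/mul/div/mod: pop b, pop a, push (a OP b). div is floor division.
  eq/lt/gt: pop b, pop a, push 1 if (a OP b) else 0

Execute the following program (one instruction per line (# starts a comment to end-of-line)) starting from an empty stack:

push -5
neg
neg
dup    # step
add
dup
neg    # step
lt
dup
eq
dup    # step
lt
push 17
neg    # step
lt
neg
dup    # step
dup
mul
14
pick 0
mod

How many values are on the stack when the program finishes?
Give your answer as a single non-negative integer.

Answer: 3

Derivation:
After 'push -5': stack = [-5] (depth 1)
After 'neg': stack = [5] (depth 1)
After 'neg': stack = [-5] (depth 1)
After 'dup': stack = [-5, -5] (depth 2)
After 'add': stack = [-10] (depth 1)
After 'dup': stack = [-10, -10] (depth 2)
After 'neg': stack = [-10, 10] (depth 2)
After 'lt': stack = [1] (depth 1)
After 'dup': stack = [1, 1] (depth 2)
After 'eq': stack = [1] (depth 1)
  ...
After 'push 17': stack = [0, 17] (depth 2)
After 'neg': stack = [0, -17] (depth 2)
After 'lt': stack = [0] (depth 1)
After 'neg': stack = [0] (depth 1)
After 'dup': stack = [0, 0] (depth 2)
After 'dup': stack = [0, 0, 0] (depth 3)
After 'mul': stack = [0, 0] (depth 2)
After 'push 14': stack = [0, 0, 14] (depth 3)
After 'pick 0': stack = [0, 0, 14, 14] (depth 4)
After 'mod': stack = [0, 0, 0] (depth 3)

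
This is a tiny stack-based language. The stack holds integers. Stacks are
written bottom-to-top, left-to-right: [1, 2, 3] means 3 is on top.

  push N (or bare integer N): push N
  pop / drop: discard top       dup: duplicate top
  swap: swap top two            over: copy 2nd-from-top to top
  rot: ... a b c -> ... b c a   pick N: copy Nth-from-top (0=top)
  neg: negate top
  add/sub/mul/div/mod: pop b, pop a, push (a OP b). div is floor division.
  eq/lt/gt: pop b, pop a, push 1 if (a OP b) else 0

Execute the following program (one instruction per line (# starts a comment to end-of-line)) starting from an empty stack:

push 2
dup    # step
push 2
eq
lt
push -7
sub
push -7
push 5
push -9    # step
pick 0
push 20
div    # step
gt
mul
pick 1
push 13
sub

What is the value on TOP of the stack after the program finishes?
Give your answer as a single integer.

After 'push 2': [2]
After 'dup': [2, 2]
After 'push 2': [2, 2, 2]
After 'eq': [2, 1]
After 'lt': [0]
After 'push -7': [0, -7]
After 'sub': [7]
After 'push -7': [7, -7]
After 'push 5': [7, -7, 5]
After 'push -9': [7, -7, 5, -9]
After 'pick 0': [7, -7, 5, -9, -9]
After 'push 20': [7, -7, 5, -9, -9, 20]
After 'div': [7, -7, 5, -9, -1]
After 'gt': [7, -7, 5, 0]
After 'mul': [7, -7, 0]
After 'pick 1': [7, -7, 0, -7]
After 'push 13': [7, -7, 0, -7, 13]
After 'sub': [7, -7, 0, -20]

Answer: -20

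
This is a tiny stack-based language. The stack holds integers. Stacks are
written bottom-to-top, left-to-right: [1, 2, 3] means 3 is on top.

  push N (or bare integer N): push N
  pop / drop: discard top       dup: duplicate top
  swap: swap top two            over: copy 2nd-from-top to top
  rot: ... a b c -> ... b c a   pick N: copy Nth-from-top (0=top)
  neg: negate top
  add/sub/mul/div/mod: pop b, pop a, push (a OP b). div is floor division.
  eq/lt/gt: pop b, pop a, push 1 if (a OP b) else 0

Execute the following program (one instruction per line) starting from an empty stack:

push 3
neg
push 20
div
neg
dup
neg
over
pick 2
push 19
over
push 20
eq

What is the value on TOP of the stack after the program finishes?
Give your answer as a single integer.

After 'push 3': [3]
After 'neg': [-3]
After 'push 20': [-3, 20]
After 'div': [-1]
After 'neg': [1]
After 'dup': [1, 1]
After 'neg': [1, -1]
After 'over': [1, -1, 1]
After 'pick 2': [1, -1, 1, 1]
After 'push 19': [1, -1, 1, 1, 19]
After 'over': [1, -1, 1, 1, 19, 1]
After 'push 20': [1, -1, 1, 1, 19, 1, 20]
After 'eq': [1, -1, 1, 1, 19, 0]

Answer: 0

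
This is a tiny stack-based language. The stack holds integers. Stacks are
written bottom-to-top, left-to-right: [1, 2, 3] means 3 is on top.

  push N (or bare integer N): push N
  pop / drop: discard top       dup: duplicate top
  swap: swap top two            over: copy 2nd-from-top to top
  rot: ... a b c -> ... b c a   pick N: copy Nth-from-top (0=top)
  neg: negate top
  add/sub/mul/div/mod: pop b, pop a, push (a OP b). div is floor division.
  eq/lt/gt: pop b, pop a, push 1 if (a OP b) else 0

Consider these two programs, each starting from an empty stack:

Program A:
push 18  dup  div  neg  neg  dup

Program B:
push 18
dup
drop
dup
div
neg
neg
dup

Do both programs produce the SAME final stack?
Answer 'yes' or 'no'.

Answer: yes

Derivation:
Program A trace:
  After 'push 18': [18]
  After 'dup': [18, 18]
  After 'div': [1]
  After 'neg': [-1]
  After 'neg': [1]
  After 'dup': [1, 1]
Program A final stack: [1, 1]

Program B trace:
  After 'push 18': [18]
  After 'dup': [18, 18]
  After 'drop': [18]
  After 'dup': [18, 18]
  After 'div': [1]
  After 'neg': [-1]
  After 'neg': [1]
  After 'dup': [1, 1]
Program B final stack: [1, 1]
Same: yes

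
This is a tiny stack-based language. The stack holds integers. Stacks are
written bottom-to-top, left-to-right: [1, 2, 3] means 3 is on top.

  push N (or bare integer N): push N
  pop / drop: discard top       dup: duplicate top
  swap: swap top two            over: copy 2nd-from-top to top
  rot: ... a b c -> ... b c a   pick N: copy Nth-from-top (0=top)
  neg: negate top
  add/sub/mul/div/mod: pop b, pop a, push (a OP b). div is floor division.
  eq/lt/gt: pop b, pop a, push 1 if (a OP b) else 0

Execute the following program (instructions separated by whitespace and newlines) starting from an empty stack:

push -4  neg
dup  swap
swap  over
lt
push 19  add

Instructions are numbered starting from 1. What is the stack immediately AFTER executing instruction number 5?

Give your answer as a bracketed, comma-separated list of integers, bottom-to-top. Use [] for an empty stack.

Step 1 ('push -4'): [-4]
Step 2 ('neg'): [4]
Step 3 ('dup'): [4, 4]
Step 4 ('swap'): [4, 4]
Step 5 ('swap'): [4, 4]

Answer: [4, 4]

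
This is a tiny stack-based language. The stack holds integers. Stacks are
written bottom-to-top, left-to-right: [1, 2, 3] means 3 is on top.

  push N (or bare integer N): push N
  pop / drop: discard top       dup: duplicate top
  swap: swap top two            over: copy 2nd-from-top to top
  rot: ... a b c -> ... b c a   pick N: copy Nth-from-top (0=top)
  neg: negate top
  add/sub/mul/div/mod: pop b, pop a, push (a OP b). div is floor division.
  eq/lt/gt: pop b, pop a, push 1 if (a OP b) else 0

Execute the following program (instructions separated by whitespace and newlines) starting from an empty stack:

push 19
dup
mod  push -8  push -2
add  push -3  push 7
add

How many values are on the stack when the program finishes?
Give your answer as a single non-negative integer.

After 'push 19': stack = [19] (depth 1)
After 'dup': stack = [19, 19] (depth 2)
After 'mod': stack = [0] (depth 1)
After 'push -8': stack = [0, -8] (depth 2)
After 'push -2': stack = [0, -8, -2] (depth 3)
After 'add': stack = [0, -10] (depth 2)
After 'push -3': stack = [0, -10, -3] (depth 3)
After 'push 7': stack = [0, -10, -3, 7] (depth 4)
After 'add': stack = [0, -10, 4] (depth 3)

Answer: 3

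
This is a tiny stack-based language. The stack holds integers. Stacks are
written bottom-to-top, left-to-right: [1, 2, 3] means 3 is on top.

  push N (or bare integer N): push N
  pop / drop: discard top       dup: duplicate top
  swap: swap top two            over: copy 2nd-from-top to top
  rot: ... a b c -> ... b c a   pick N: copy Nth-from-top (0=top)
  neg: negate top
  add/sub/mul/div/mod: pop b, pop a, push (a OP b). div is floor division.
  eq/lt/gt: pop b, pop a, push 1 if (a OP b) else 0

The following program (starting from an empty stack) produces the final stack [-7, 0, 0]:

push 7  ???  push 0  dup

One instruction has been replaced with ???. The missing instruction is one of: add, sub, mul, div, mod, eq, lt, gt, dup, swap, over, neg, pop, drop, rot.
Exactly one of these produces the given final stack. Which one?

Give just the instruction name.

Stack before ???: [7]
Stack after ???:  [-7]
The instruction that transforms [7] -> [-7] is: neg

Answer: neg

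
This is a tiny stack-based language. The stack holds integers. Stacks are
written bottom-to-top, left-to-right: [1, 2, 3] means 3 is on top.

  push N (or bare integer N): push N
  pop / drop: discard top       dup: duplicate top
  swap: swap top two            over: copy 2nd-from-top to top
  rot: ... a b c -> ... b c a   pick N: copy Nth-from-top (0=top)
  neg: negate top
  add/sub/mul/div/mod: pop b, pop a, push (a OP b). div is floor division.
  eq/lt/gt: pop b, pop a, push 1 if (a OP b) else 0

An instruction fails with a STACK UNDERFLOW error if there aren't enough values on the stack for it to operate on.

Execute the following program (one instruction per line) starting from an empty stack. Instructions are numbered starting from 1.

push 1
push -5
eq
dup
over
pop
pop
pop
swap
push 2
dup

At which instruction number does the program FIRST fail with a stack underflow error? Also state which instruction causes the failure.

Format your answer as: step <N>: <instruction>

Answer: step 9: swap

Derivation:
Step 1 ('push 1'): stack = [1], depth = 1
Step 2 ('push -5'): stack = [1, -5], depth = 2
Step 3 ('eq'): stack = [0], depth = 1
Step 4 ('dup'): stack = [0, 0], depth = 2
Step 5 ('over'): stack = [0, 0, 0], depth = 3
Step 6 ('pop'): stack = [0, 0], depth = 2
Step 7 ('pop'): stack = [0], depth = 1
Step 8 ('pop'): stack = [], depth = 0
Step 9 ('swap'): needs 2 value(s) but depth is 0 — STACK UNDERFLOW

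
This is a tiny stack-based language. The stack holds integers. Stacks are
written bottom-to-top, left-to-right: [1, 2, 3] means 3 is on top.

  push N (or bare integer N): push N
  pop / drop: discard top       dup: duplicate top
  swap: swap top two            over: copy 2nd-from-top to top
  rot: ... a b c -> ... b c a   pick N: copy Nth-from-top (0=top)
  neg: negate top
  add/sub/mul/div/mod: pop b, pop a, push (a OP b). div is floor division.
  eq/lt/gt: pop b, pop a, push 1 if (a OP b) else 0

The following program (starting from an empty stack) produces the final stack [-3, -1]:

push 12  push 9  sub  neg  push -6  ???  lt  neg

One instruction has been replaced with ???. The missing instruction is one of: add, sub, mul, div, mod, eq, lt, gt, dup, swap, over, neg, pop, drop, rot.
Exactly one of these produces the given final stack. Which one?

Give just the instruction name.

Answer: over

Derivation:
Stack before ???: [-3, -6]
Stack after ???:  [-3, -6, -3]
The instruction that transforms [-3, -6] -> [-3, -6, -3] is: over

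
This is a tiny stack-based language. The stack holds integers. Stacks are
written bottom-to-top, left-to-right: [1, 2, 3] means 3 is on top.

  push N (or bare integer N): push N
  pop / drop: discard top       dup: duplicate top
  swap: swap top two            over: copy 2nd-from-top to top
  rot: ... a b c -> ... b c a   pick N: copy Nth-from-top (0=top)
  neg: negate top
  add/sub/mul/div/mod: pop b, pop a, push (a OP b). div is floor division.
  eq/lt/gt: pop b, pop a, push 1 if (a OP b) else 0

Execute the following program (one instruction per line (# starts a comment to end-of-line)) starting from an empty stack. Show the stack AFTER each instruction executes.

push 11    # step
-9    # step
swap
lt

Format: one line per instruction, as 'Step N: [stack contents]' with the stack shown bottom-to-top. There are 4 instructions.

Step 1: [11]
Step 2: [11, -9]
Step 3: [-9, 11]
Step 4: [1]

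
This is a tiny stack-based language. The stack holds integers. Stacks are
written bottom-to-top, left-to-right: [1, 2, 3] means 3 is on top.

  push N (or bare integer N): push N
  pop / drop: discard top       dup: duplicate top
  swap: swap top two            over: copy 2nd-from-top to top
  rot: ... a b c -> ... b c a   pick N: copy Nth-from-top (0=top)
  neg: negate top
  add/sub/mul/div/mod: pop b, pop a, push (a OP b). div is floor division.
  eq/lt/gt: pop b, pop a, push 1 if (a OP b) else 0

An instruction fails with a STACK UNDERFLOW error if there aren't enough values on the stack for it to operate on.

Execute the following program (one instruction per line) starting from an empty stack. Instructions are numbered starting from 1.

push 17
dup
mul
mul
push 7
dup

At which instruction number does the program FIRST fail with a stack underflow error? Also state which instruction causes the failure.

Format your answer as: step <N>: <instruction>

Step 1 ('push 17'): stack = [17], depth = 1
Step 2 ('dup'): stack = [17, 17], depth = 2
Step 3 ('mul'): stack = [289], depth = 1
Step 4 ('mul'): needs 2 value(s) but depth is 1 — STACK UNDERFLOW

Answer: step 4: mul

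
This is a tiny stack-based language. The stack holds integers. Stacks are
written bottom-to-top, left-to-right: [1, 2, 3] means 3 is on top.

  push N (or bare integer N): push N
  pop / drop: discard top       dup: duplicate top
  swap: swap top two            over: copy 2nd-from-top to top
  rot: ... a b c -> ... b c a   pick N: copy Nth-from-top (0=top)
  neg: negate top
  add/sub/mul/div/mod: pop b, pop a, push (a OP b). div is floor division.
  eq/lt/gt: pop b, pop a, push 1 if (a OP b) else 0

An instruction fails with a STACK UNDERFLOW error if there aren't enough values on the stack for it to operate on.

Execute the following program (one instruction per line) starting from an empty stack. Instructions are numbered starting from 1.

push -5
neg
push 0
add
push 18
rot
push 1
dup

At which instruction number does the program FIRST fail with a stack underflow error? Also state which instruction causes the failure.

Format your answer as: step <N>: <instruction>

Step 1 ('push -5'): stack = [-5], depth = 1
Step 2 ('neg'): stack = [5], depth = 1
Step 3 ('push 0'): stack = [5, 0], depth = 2
Step 4 ('add'): stack = [5], depth = 1
Step 5 ('push 18'): stack = [5, 18], depth = 2
Step 6 ('rot'): needs 3 value(s) but depth is 2 — STACK UNDERFLOW

Answer: step 6: rot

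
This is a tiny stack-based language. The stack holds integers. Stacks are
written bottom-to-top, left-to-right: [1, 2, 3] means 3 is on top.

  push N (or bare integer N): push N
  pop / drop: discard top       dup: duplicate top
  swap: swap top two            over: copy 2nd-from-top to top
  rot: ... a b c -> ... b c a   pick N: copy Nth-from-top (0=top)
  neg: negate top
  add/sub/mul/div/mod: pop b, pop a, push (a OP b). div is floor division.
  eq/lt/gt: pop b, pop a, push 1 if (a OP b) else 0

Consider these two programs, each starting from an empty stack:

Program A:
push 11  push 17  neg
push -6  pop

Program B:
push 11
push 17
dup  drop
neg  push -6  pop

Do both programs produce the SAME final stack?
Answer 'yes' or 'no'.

Answer: yes

Derivation:
Program A trace:
  After 'push 11': [11]
  After 'push 17': [11, 17]
  After 'neg': [11, -17]
  After 'push -6': [11, -17, -6]
  After 'pop': [11, -17]
Program A final stack: [11, -17]

Program B trace:
  After 'push 11': [11]
  After 'push 17': [11, 17]
  After 'dup': [11, 17, 17]
  After 'drop': [11, 17]
  After 'neg': [11, -17]
  After 'push -6': [11, -17, -6]
  After 'pop': [11, -17]
Program B final stack: [11, -17]
Same: yes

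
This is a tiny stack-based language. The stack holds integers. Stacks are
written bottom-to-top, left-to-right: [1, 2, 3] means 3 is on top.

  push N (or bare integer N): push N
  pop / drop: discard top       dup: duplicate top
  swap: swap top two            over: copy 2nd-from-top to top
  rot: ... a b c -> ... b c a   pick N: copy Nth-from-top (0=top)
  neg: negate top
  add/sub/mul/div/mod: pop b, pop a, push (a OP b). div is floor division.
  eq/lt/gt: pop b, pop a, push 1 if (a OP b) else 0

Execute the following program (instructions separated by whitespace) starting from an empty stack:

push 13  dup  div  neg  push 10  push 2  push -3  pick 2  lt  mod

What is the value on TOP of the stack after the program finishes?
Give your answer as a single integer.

After 'push 13': [13]
After 'dup': [13, 13]
After 'div': [1]
After 'neg': [-1]
After 'push 10': [-1, 10]
After 'push 2': [-1, 10, 2]
After 'push -3': [-1, 10, 2, -3]
After 'pick 2': [-1, 10, 2, -3, 10]
After 'lt': [-1, 10, 2, 1]
After 'mod': [-1, 10, 0]

Answer: 0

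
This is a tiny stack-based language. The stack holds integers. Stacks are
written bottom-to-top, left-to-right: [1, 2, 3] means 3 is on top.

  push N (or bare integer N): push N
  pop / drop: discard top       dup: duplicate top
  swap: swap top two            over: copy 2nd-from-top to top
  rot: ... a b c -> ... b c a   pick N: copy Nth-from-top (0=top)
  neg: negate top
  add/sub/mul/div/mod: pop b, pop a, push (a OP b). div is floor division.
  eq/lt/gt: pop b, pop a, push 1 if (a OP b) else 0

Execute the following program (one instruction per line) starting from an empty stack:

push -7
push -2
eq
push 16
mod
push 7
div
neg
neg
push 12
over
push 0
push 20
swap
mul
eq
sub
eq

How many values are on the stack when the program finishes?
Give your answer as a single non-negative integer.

After 'push -7': stack = [-7] (depth 1)
After 'push -2': stack = [-7, -2] (depth 2)
After 'eq': stack = [0] (depth 1)
After 'push 16': stack = [0, 16] (depth 2)
After 'mod': stack = [0] (depth 1)
After 'push 7': stack = [0, 7] (depth 2)
After 'div': stack = [0] (depth 1)
After 'neg': stack = [0] (depth 1)
After 'neg': stack = [0] (depth 1)
After 'push 12': stack = [0, 12] (depth 2)
After 'over': stack = [0, 12, 0] (depth 3)
After 'push 0': stack = [0, 12, 0, 0] (depth 4)
After 'push 20': stack = [0, 12, 0, 0, 20] (depth 5)
After 'swap': stack = [0, 12, 0, 20, 0] (depth 5)
After 'mul': stack = [0, 12, 0, 0] (depth 4)
After 'eq': stack = [0, 12, 1] (depth 3)
After 'sub': stack = [0, 11] (depth 2)
After 'eq': stack = [0] (depth 1)

Answer: 1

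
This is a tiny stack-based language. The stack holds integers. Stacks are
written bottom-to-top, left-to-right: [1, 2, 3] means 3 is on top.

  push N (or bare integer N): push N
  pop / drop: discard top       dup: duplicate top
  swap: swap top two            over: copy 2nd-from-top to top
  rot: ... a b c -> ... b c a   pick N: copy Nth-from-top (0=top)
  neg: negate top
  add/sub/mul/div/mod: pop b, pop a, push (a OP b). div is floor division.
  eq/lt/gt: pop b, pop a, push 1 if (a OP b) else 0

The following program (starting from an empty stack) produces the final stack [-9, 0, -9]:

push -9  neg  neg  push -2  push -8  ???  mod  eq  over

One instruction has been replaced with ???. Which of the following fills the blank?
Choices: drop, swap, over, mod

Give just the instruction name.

Answer: over

Derivation:
Stack before ???: [-9, -2, -8]
Stack after ???:  [-9, -2, -8, -2]
Checking each choice:
  drop: stack underflow (need 2, have 1)
  swap: stack underflow (need 2, have 1)
  over: MATCH
  mod: stack underflow (need 2, have 1)


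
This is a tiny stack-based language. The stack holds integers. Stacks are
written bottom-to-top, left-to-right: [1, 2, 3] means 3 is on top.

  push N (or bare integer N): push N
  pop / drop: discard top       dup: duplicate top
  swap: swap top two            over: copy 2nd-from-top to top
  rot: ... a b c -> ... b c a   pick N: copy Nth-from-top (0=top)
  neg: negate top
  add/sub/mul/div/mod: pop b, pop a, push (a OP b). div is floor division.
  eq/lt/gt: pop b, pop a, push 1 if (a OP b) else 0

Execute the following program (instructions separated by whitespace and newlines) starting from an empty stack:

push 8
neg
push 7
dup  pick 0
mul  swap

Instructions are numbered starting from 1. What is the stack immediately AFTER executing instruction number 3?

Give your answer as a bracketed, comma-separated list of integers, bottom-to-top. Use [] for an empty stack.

Step 1 ('push 8'): [8]
Step 2 ('neg'): [-8]
Step 3 ('push 7'): [-8, 7]

Answer: [-8, 7]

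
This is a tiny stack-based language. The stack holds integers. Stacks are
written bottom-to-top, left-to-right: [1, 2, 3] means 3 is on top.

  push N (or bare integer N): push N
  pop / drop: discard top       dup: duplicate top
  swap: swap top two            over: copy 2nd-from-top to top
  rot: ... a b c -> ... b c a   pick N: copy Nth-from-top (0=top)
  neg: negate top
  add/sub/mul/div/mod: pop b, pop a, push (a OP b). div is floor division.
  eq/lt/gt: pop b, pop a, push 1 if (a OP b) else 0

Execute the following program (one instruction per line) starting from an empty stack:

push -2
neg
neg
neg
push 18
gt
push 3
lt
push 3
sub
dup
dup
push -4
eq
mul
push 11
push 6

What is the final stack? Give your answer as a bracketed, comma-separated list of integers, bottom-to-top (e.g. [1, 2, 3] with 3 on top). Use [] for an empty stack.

After 'push -2': [-2]
After 'neg': [2]
After 'neg': [-2]
After 'neg': [2]
After 'push 18': [2, 18]
After 'gt': [0]
After 'push 3': [0, 3]
After 'lt': [1]
After 'push 3': [1, 3]
After 'sub': [-2]
After 'dup': [-2, -2]
After 'dup': [-2, -2, -2]
After 'push -4': [-2, -2, -2, -4]
After 'eq': [-2, -2, 0]
After 'mul': [-2, 0]
After 'push 11': [-2, 0, 11]
After 'push 6': [-2, 0, 11, 6]

Answer: [-2, 0, 11, 6]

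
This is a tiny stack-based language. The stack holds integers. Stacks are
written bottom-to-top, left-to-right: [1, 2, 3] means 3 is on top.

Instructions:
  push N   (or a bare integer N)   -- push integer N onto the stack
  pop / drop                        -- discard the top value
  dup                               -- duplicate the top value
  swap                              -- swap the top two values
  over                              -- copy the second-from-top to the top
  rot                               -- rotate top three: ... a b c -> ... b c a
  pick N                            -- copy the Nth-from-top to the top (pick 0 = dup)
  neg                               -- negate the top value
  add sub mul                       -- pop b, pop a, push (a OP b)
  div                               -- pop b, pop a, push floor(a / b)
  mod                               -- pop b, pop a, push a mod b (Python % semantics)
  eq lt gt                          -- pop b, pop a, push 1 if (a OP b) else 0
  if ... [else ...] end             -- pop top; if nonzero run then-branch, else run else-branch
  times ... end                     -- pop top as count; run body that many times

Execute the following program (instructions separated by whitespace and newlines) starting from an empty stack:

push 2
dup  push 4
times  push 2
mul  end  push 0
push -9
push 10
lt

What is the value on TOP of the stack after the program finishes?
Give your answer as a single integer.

After 'push 2': [2]
After 'dup': [2, 2]
After 'push 4': [2, 2, 4]
After 'times': [2, 2]
After 'push 2': [2, 2, 2]
After 'mul': [2, 4]
After 'push 2': [2, 4, 2]
After 'mul': [2, 8]
After 'push 2': [2, 8, 2]
After 'mul': [2, 16]
After 'push 2': [2, 16, 2]
After 'mul': [2, 32]
After 'push 0': [2, 32, 0]
After 'push -9': [2, 32, 0, -9]
After 'push 10': [2, 32, 0, -9, 10]
After 'lt': [2, 32, 0, 1]

Answer: 1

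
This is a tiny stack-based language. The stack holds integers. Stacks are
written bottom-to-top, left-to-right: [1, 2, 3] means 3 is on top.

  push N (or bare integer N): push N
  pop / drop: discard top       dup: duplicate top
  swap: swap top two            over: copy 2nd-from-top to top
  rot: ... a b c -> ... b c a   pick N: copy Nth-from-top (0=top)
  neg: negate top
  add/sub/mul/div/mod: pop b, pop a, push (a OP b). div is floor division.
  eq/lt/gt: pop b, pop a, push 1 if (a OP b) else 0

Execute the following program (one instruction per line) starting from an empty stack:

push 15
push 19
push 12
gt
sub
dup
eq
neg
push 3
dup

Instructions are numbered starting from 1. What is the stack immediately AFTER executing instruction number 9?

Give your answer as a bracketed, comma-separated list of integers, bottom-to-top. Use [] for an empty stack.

Step 1 ('push 15'): [15]
Step 2 ('push 19'): [15, 19]
Step 3 ('push 12'): [15, 19, 12]
Step 4 ('gt'): [15, 1]
Step 5 ('sub'): [14]
Step 6 ('dup'): [14, 14]
Step 7 ('eq'): [1]
Step 8 ('neg'): [-1]
Step 9 ('push 3'): [-1, 3]

Answer: [-1, 3]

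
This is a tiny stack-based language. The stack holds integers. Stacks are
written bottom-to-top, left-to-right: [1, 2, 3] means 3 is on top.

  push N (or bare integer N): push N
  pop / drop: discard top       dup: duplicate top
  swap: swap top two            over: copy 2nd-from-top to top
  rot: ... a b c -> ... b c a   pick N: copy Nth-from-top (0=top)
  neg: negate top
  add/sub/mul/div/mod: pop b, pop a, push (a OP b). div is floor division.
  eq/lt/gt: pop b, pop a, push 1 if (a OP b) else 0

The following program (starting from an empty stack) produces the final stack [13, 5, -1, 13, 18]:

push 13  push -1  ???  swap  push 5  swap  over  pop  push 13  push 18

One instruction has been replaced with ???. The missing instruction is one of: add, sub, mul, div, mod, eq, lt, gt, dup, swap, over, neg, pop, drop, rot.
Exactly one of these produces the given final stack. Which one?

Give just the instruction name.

Stack before ???: [13, -1]
Stack after ???:  [-1, 13]
The instruction that transforms [13, -1] -> [-1, 13] is: swap

Answer: swap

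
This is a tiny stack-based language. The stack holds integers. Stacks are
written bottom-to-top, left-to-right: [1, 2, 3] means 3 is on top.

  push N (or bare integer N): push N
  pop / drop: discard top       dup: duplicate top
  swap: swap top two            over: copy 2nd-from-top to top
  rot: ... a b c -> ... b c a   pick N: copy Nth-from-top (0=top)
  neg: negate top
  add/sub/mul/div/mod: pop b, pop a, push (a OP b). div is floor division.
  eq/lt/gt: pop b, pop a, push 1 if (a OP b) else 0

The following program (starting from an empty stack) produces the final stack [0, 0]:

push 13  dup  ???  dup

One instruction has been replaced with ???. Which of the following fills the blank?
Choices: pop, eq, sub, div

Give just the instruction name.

Answer: sub

Derivation:
Stack before ???: [13, 13]
Stack after ???:  [0]
Checking each choice:
  pop: produces [13, 13]
  eq: produces [1, 1]
  sub: MATCH
  div: produces [1, 1]


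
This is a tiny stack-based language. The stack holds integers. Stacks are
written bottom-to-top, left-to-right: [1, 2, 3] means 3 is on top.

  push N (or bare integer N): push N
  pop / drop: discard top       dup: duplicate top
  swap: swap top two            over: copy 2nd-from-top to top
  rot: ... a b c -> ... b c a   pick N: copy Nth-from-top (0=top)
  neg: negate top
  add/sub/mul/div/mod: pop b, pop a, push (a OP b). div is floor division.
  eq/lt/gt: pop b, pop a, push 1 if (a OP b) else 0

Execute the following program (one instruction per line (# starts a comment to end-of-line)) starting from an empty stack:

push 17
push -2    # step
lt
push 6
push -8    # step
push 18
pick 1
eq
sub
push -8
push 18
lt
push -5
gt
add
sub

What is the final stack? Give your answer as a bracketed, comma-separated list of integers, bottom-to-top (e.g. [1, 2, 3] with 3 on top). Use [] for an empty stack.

After 'push 17': [17]
After 'push -2': [17, -2]
After 'lt': [0]
After 'push 6': [0, 6]
After 'push -8': [0, 6, -8]
After 'push 18': [0, 6, -8, 18]
After 'pick 1': [0, 6, -8, 18, -8]
After 'eq': [0, 6, -8, 0]
After 'sub': [0, 6, -8]
After 'push -8': [0, 6, -8, -8]
After 'push 18': [0, 6, -8, -8, 18]
After 'lt': [0, 6, -8, 1]
After 'push -5': [0, 6, -8, 1, -5]
After 'gt': [0, 6, -8, 1]
After 'add': [0, 6, -7]
After 'sub': [0, 13]

Answer: [0, 13]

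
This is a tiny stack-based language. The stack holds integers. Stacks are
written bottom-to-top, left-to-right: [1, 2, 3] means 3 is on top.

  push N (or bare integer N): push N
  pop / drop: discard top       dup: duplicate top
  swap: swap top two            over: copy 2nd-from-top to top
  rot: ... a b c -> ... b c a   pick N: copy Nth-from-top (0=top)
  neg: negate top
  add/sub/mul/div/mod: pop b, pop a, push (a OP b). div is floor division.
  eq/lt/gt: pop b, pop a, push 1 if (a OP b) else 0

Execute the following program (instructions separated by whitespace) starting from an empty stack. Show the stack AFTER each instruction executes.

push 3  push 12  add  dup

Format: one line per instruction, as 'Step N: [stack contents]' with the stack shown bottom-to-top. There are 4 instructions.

Step 1: [3]
Step 2: [3, 12]
Step 3: [15]
Step 4: [15, 15]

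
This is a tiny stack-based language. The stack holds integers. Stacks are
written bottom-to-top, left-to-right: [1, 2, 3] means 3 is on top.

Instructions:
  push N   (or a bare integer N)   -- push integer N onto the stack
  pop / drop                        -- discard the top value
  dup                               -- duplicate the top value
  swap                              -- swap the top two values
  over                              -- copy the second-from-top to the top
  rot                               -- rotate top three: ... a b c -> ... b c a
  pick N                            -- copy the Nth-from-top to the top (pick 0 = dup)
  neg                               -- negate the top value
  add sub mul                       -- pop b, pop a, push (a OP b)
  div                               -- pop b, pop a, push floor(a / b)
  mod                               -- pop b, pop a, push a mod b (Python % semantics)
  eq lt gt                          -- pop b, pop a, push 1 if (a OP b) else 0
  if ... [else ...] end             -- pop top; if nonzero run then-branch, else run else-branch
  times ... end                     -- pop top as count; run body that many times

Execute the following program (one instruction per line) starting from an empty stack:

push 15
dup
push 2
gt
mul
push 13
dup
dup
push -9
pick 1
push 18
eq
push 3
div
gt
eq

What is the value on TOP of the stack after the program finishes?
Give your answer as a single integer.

Answer: 0

Derivation:
After 'push 15': [15]
After 'dup': [15, 15]
After 'push 2': [15, 15, 2]
After 'gt': [15, 1]
After 'mul': [15]
After 'push 13': [15, 13]
After 'dup': [15, 13, 13]
After 'dup': [15, 13, 13, 13]
After 'push -9': [15, 13, 13, 13, -9]
After 'pick 1': [15, 13, 13, 13, -9, 13]
After 'push 18': [15, 13, 13, 13, -9, 13, 18]
After 'eq': [15, 13, 13, 13, -9, 0]
After 'push 3': [15, 13, 13, 13, -9, 0, 3]
After 'div': [15, 13, 13, 13, -9, 0]
After 'gt': [15, 13, 13, 13, 0]
After 'eq': [15, 13, 13, 0]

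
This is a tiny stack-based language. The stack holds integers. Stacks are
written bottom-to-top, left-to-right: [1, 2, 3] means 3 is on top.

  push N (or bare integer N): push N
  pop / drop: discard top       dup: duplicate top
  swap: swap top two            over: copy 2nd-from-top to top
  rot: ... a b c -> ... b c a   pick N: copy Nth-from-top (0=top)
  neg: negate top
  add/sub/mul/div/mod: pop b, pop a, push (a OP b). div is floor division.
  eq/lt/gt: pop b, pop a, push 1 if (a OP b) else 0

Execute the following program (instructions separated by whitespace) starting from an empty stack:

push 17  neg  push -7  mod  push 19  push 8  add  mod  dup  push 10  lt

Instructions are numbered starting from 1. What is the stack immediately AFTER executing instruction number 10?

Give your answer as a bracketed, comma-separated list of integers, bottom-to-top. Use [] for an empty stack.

Answer: [24, 24, 10]

Derivation:
Step 1 ('push 17'): [17]
Step 2 ('neg'): [-17]
Step 3 ('push -7'): [-17, -7]
Step 4 ('mod'): [-3]
Step 5 ('push 19'): [-3, 19]
Step 6 ('push 8'): [-3, 19, 8]
Step 7 ('add'): [-3, 27]
Step 8 ('mod'): [24]
Step 9 ('dup'): [24, 24]
Step 10 ('push 10'): [24, 24, 10]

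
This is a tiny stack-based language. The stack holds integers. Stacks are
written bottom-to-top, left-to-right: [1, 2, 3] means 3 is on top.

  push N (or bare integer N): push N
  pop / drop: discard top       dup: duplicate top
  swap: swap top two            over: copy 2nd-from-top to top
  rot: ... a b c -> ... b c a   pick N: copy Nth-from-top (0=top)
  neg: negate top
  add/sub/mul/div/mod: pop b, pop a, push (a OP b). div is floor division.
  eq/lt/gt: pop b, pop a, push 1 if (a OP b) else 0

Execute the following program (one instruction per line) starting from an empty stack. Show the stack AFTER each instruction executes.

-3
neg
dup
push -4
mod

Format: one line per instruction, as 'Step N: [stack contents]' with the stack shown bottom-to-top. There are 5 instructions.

Step 1: [-3]
Step 2: [3]
Step 3: [3, 3]
Step 4: [3, 3, -4]
Step 5: [3, -1]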